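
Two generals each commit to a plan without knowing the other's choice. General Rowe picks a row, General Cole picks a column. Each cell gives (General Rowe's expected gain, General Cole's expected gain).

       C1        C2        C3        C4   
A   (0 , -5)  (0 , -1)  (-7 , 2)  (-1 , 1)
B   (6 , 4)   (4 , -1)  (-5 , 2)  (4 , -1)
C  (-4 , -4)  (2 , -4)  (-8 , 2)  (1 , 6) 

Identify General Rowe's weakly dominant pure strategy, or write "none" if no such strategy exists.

B vs A: C1: 6>0, C2: 4>0, C3: -5>-7, C4: 4>-1.
B vs C: C1: 6>-4, C2: 4>2, C3: -5>-8, C4: 4>1.
B is at least as good as every other strategy against every opponent action, so it is weakly dominant.

B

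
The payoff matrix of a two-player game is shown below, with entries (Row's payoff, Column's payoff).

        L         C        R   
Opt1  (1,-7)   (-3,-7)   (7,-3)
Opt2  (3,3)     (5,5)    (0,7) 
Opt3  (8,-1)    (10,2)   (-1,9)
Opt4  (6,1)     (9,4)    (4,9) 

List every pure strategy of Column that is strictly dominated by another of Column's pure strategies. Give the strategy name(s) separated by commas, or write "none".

L: dominated, since R does at least as well everywhere (Opt1: -3>-7, Opt2: 7>3, Opt3: 9>-1, Opt4: 9>1).
R strictly dominates C — Opt1: -3>-7, Opt2: 7>5, Opt3: 9>2, Opt4: 9>4.
Nothing dominates R: L at Opt1 (-3>-7); C at Opt1 (-3>-7).

L, C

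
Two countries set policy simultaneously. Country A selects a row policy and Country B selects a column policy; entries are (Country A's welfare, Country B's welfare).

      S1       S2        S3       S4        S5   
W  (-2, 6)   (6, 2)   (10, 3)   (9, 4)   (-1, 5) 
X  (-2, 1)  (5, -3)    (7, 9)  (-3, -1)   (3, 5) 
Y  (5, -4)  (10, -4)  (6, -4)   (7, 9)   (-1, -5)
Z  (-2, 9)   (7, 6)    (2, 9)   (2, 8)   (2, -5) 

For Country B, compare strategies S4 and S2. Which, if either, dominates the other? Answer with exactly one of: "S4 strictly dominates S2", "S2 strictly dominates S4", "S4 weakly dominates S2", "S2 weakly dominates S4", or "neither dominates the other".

Compare S4 to S2 across each choice by Country A: W: 4>2, X: -1>-3, Y: 9>-4, Z: 8>6.
S4 gives a strictly higher payoff against each choice by Country A, so S4 strictly dominates S2.

S4 strictly dominates S2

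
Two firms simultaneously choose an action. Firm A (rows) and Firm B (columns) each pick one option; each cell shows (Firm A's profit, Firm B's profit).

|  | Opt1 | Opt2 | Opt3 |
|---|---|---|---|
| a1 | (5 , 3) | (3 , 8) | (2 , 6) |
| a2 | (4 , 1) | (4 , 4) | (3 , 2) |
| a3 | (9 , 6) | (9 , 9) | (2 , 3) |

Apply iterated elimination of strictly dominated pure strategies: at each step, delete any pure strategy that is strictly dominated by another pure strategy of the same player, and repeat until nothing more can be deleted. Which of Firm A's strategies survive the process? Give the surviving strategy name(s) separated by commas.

a3

Column Opt1 is eliminated: Opt2 beats it against every remaining row (a1: 8>3, a2: 4>1, a3: 9>6).
For Firm A, a2 strictly dominates a1 on the remaining columns (Opt2: 4>3, Opt3: 3>2); eliminate a1.
For Firm B, Opt2 strictly dominates Opt3 on the remaining rows (a2: 4>2, a3: 9>3); eliminate Opt3.
Row a2 is eliminated: a3 beats it against every remaining column (Opt2: 9>4).
Among the remaining strategies, none is strictly dominated by another pure strategy of the same player, so the elimination stops.
Surviving strategies — Firm A: {a3}; Firm B: {Opt2}.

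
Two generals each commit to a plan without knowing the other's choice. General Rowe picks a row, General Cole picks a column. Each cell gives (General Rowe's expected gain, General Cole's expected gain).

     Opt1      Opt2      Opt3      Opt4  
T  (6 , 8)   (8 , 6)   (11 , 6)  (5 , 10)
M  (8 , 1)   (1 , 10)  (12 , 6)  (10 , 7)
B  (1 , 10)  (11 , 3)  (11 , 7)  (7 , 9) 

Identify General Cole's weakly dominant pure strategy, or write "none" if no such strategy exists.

Opt1 fails to dominate Opt2 at M (1<10).
Opt2 fails to dominate Opt1 at T (6<8).
Opt3 fails to dominate Opt1 at T (6<8).
Opt4 fails to dominate Opt1 at B (9<10).
No single strategy dominates all the others.

none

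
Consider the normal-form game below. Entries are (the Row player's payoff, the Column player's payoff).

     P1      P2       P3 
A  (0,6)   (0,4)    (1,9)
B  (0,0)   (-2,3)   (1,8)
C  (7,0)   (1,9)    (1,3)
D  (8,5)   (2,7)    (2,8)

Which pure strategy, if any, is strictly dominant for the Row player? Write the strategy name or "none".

D

D vs A: P1: 8>0, P2: 2>0, P3: 2>1.
D vs B: P1: 8>0, P2: 2>-2, P3: 2>1.
D vs C: P1: 8>7, P2: 2>1, P3: 2>1.
D strictly beats every other strategy against every opponent action, so it is strictly dominant.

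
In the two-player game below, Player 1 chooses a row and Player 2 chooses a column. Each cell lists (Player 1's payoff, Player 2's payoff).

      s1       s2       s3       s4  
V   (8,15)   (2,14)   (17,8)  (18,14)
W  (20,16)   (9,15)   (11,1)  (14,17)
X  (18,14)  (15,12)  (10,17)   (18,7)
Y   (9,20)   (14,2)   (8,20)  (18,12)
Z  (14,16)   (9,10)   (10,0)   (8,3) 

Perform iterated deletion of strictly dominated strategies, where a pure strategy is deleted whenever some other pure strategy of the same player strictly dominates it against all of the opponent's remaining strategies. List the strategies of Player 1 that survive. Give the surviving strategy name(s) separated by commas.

For Player 2, s1 strictly dominates s2 on the remaining rows (V: 15>14, W: 16>15, X: 14>12, Y: 20>2, Z: 16>10); eliminate s2.
For Player 1, W strictly dominates Z on the remaining columns (s1: 20>14, s3: 11>10, s4: 14>8); eliminate Z.
Among the remaining strategies, none is strictly dominated by another pure strategy of the same player, so the elimination stops.
Surviving strategies — Player 1: {V, W, X, Y}; Player 2: {s1, s3, s4}.

V, W, X, Y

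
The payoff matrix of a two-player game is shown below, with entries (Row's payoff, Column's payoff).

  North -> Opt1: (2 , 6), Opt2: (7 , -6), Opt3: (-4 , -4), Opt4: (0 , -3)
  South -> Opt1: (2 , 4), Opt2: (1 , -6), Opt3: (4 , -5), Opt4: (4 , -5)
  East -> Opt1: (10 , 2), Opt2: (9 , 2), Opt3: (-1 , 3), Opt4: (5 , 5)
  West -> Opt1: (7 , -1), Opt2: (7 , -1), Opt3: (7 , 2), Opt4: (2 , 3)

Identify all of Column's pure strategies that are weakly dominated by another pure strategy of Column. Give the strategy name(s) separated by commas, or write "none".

Opt2, Opt3

Opt1 is not dominated — it holds its own against Opt2 at North (6>-6); Opt3 at North (6>-4); Opt4 at North (6>-3).
Opt2 is weakly dominated by Opt1 (North: 6>-6, South: 4>-6, East: 2=2, West: -1=-1).
Opt3: dominated, since Opt4 does at least as well everywhere (North: -3>-4, South: -5=-5, East: 5>3, West: 3>2).
Opt4: no other strategy beats it everywhere (Opt1 at East (5>2); Opt2 at North (-3>-6); Opt3 at North (-3>-4)).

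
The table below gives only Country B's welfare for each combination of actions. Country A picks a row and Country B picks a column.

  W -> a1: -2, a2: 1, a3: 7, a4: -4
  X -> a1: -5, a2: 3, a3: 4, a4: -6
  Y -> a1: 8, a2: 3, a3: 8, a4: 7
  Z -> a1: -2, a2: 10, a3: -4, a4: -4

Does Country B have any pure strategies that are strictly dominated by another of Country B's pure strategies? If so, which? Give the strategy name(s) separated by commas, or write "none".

a1: no other strategy beats it everywhere (a2 at Y (8>3); a3 at Y (8=8); a4 at W (-2>-4)).
a2: no other strategy beats it everywhere (a1 at W (1>-2); a3 at Z (10>-4); a4 at W (1>-4)).
a3 is not dominated — it holds its own against a1 at W (7>-2); a2 at W (7>1); a4 at W (7>-4).
a4 is strictly dominated by a1 (W: -2>-4, X: -5>-6, Y: 8>7, Z: -2>-4).

a4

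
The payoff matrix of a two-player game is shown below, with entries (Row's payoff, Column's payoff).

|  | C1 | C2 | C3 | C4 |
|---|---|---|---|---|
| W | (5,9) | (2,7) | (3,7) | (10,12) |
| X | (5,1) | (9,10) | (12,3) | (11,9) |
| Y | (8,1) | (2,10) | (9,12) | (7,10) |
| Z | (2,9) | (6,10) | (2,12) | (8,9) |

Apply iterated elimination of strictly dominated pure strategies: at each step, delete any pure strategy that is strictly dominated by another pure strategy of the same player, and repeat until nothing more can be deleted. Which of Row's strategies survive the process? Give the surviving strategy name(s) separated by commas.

X

For Row, X strictly dominates Z on the remaining columns (C1: 5>2, C2: 9>6, C3: 12>2, C4: 11>8); eliminate Z.
Column's strategy C1 is strictly dominated by C4 (W: 12>9, X: 9>1, Y: 10>1) and is removed.
Row's strategy W is strictly dominated by X (C2: 9>2, C3: 12>3, C4: 11>10) and is removed.
Row's strategy Y is strictly dominated by X (C2: 9>2, C3: 12>9, C4: 11>7) and is removed.
For Column, C2 strictly dominates C3 on the remaining rows (X: 10>3); eliminate C3.
For Column, C2 strictly dominates C4 on the remaining rows (X: 10>9); eliminate C4.
Among the remaining strategies, none is strictly dominated by another pure strategy of the same player, so the elimination stops.
Surviving strategies — Row: {X}; Column: {C2}.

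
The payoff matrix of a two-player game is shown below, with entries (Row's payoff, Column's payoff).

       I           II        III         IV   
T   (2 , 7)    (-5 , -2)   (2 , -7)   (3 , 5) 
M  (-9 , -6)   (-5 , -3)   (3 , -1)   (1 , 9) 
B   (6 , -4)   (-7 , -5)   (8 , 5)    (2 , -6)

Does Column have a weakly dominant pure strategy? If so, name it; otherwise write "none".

I fails to dominate II at M (-6<-3).
II fails to dominate I at T (-2<7).
III fails to dominate I at T (-7<7).
IV fails to dominate I at T (5<7).
No single strategy dominates all the others.

none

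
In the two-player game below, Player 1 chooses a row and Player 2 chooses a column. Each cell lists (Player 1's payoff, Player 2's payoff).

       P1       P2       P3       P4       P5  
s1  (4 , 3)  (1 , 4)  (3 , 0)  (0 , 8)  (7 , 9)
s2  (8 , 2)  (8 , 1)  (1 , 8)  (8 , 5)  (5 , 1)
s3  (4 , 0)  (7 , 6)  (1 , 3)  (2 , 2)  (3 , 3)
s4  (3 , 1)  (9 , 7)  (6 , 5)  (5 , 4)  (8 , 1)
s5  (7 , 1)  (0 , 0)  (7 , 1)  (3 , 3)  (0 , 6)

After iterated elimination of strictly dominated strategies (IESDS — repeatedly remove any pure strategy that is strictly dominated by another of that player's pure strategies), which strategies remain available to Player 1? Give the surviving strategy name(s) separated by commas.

Column P1 is eliminated: P4 beats it against every remaining row (s1: 8>3, s2: 5>2, s3: 2>0, s4: 4>1, s5: 3>1).
Row s1 is eliminated: s4 beats it against every remaining column (P2: 9>1, P3: 6>3, P4: 5>0, P5: 8>7).
Row s3 is eliminated: s4 beats it against every remaining column (P2: 9>7, P3: 6>1, P4: 5>2, P5: 8>3).
Among the remaining strategies, none is strictly dominated by another pure strategy of the same player, so the elimination stops.
Surviving strategies — Player 1: {s2, s4, s5}; Player 2: {P2, P3, P4, P5}.

s2, s4, s5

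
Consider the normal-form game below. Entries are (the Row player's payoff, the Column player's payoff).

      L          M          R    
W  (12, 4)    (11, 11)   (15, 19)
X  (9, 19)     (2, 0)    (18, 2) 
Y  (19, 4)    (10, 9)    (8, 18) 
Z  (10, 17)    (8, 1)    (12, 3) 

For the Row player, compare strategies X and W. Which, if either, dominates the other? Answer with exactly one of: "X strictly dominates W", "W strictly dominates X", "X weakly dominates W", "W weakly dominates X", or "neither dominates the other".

neither dominates the other

Compare X to W across every action of the Column player: L: 9<12, M: 2<11, R: 18>15.
X does better at R but worse at L, M; neither strategy dominates the other.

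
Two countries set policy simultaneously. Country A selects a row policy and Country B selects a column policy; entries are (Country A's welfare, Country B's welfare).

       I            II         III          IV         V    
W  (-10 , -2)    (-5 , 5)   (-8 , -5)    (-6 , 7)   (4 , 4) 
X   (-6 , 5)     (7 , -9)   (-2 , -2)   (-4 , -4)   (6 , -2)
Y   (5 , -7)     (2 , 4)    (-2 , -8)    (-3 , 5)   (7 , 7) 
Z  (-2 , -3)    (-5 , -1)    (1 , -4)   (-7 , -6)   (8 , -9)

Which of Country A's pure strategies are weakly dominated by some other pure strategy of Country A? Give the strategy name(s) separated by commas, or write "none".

W

X weakly dominates W — I: -6>-10, II: 7>-5, III: -2>-8, IV: -4>-6, V: 6>4.
Nothing dominates X: W at I (-6>-10); Y at II (7>2); Z at II (7>-5).
Y is not dominated — it holds its own against W at I (5>-10); X at I (5>-6); Z at I (5>-2).
Z: no other strategy beats it everywhere (W at I (-2>-10); X at I (-2>-6); Y at III (1>-2)).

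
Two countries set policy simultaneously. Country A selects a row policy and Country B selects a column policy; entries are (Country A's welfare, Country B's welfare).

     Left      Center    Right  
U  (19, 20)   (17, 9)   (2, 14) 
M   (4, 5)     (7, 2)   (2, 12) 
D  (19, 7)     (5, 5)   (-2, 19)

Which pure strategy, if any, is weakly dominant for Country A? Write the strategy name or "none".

U vs M: Left: 19>4, Center: 17>7, Right: 2=2.
U vs D: Left: 19=19, Center: 17>5, Right: 2>-2.
U is at least as good as every other strategy against every opponent action, so it is weakly dominant.

U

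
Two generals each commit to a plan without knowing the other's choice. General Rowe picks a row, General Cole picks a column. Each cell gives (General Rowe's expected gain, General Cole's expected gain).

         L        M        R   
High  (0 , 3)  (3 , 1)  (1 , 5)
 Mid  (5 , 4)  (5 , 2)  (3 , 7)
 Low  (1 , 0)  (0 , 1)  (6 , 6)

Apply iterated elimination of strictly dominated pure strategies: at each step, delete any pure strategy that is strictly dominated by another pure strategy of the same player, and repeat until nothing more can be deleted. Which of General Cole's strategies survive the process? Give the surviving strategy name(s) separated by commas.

R

Row High is eliminated: Mid beats it against every remaining column (L: 5>0, M: 5>3, R: 3>1).
General Cole's strategy L is strictly dominated by R (Mid: 7>4, Low: 6>0) and is removed.
General Cole's strategy M is strictly dominated by R (Mid: 7>2, Low: 6>1) and is removed.
Row Mid is eliminated: Low beats it against every remaining column (R: 6>3).
Among the remaining strategies, none is strictly dominated by another pure strategy of the same player, so the elimination stops.
Surviving strategies — General Rowe: {Low}; General Cole: {R}.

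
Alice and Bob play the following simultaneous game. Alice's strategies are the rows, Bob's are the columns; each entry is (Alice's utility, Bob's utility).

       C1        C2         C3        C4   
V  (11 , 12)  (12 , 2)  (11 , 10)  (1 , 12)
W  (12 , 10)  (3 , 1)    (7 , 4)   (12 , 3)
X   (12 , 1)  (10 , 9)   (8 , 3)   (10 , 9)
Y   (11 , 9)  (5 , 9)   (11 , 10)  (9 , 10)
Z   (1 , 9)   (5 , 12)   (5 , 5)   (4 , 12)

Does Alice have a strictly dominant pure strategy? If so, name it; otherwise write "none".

V fails to dominate W at C1 (11<12).
W fails to dominate V at C2 (3<12).
X fails to dominate V at C2 (10<12).
Y fails to dominate V at C1 (11=11).
Z fails to dominate V at C1 (1<11).
No single strategy dominates all the others.

none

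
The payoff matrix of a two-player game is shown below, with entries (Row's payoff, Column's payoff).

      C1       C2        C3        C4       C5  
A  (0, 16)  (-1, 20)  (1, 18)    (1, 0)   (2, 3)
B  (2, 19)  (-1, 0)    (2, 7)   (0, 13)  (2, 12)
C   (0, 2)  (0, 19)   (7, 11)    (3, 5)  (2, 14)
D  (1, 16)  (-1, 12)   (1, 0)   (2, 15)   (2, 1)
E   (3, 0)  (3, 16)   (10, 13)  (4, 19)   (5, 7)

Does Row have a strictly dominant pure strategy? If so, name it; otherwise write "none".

E

E vs A: C1: 3>0, C2: 3>-1, C3: 10>1, C4: 4>1, C5: 5>2.
E vs B: C1: 3>2, C2: 3>-1, C3: 10>2, C4: 4>0, C5: 5>2.
E vs C: C1: 3>0, C2: 3>0, C3: 10>7, C4: 4>3, C5: 5>2.
E vs D: C1: 3>1, C2: 3>-1, C3: 10>1, C4: 4>2, C5: 5>2.
E strictly beats every other strategy against every opponent action, so it is strictly dominant.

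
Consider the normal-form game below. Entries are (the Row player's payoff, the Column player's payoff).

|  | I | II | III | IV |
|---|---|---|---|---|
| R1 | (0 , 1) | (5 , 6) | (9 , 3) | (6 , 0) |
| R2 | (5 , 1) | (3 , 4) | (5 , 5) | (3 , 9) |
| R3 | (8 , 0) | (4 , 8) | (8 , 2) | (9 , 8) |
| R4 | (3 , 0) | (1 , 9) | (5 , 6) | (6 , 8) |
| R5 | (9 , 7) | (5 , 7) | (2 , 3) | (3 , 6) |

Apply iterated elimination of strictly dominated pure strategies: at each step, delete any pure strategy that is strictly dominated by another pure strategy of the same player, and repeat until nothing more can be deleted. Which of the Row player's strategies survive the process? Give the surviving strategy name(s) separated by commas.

For the Row player, R3 strictly dominates R2 on the remaining columns (I: 8>5, II: 4>3, III: 8>5, IV: 9>3); eliminate R2.
For the Row player, R3 strictly dominates R4 on the remaining columns (I: 8>3, II: 4>1, III: 8>5, IV: 9>6); eliminate R4.
Column III is eliminated: II beats it against every remaining row (R1: 6>3, R3: 8>2, R5: 7>3).
Among the remaining strategies, none is strictly dominated by another pure strategy of the same player, so the elimination stops.
Surviving strategies — the Row player: {R1, R3, R5}; the Column player: {I, II, IV}.

R1, R3, R5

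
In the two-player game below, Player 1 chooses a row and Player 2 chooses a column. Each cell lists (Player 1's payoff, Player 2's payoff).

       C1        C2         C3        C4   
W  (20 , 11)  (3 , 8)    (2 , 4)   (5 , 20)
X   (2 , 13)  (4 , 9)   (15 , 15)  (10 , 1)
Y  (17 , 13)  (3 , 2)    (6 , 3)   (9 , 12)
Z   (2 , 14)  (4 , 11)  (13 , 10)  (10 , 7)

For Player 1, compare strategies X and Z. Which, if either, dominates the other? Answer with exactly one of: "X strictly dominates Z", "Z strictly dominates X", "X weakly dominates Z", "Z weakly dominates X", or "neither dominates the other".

X weakly dominates Z

Compare X to Z across each choice by Player 2: C1: 2=2, C2: 4=4, C3: 15>13, C4: 10=10.
X is at least as good everywhere and strictly better somewhere (tied only at C1, C2, C4), so X weakly but not strictly dominates Z.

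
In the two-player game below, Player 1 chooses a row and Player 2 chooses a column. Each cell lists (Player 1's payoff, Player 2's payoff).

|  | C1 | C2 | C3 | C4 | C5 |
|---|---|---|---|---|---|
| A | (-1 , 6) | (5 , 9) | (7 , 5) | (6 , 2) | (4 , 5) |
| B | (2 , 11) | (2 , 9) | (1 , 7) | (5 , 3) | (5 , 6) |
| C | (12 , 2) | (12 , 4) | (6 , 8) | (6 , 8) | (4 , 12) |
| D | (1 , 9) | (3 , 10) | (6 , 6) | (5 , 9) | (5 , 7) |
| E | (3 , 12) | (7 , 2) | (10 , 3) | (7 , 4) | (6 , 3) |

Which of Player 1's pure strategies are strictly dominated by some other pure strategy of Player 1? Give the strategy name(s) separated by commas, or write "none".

A, B, D

A is strictly dominated by E (C1: 3>-1, C2: 7>5, C3: 10>7, C4: 7>6, C5: 6>4).
B is strictly dominated by E (C1: 3>2, C2: 7>2, C3: 10>1, C4: 7>5, C5: 6>5).
C is not dominated — it holds its own against A at C1 (12>-1); B at C1 (12>2); D at C1 (12>1); E at C1 (12>3).
D: dominated, since E does at least as well everywhere (C1: 3>1, C2: 7>3, C3: 10>6, C4: 7>5, C5: 6>5).
Nothing dominates E: A at C1 (3>-1); B at C1 (3>2); C at C3 (10>6); D at C1 (3>1).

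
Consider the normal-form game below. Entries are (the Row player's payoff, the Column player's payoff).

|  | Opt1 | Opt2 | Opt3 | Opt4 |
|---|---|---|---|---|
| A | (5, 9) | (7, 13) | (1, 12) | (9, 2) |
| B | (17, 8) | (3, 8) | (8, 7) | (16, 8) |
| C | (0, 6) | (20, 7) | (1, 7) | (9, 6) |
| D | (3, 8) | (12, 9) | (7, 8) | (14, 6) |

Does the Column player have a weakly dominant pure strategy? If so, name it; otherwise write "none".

Opt2

Opt2 vs Opt1: A: 13>9, B: 8=8, C: 7>6, D: 9>8.
Opt2 vs Opt3: A: 13>12, B: 8>7, C: 7=7, D: 9>8.
Opt2 vs Opt4: A: 13>2, B: 8=8, C: 7>6, D: 9>6.
Opt2 is at least as good as every other strategy against every opponent action, so it is weakly dominant.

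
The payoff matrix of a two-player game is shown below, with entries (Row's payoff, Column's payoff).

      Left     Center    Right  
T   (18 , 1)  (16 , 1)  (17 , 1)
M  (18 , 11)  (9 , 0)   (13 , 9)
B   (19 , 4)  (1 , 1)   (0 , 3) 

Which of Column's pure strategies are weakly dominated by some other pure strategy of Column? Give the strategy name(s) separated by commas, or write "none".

Left is not dominated — it holds its own against Center at M (11>0); Right at M (11>9).
Center: dominated, since Left does at least as well everywhere (T: 1=1, M: 11>0, B: 4>1).
Right: dominated, since Left does at least as well everywhere (T: 1=1, M: 11>9, B: 4>3).

Center, Right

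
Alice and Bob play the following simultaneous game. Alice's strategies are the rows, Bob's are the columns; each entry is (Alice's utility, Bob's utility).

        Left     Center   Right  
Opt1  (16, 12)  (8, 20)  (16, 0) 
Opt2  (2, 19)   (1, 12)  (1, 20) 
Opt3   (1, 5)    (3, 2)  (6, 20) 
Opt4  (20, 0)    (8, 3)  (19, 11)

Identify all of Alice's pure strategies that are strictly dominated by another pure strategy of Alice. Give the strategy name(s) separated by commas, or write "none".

Opt2, Opt3

Opt1: no other strategy beats it everywhere (Opt2 at Left (16>2); Opt3 at Left (16>1); Opt4 at Center (8=8)).
Opt1 strictly dominates Opt2 — Left: 16>2, Center: 8>1, Right: 16>1.
Opt3: dominated, since Opt1 does at least as well everywhere (Left: 16>1, Center: 8>3, Right: 16>6).
Nothing dominates Opt4: Opt1 at Left (20>16); Opt2 at Left (20>2); Opt3 at Left (20>1).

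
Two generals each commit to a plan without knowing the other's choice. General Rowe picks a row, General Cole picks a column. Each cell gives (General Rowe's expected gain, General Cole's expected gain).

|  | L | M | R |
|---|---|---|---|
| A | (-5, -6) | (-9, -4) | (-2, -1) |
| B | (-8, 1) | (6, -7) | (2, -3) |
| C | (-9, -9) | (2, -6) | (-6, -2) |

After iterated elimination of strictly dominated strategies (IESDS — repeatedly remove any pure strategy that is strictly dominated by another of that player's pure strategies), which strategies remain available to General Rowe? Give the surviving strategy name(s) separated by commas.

General Rowe's strategy C is strictly dominated by B (L: -8>-9, M: 6>2, R: 2>-6) and is removed.
General Cole's strategy M is strictly dominated by R (A: -1>-4, B: -3>-7) and is removed.
Among the remaining strategies, none is strictly dominated by another pure strategy of the same player, so the elimination stops.
Surviving strategies — General Rowe: {A, B}; General Cole: {L, R}.

A, B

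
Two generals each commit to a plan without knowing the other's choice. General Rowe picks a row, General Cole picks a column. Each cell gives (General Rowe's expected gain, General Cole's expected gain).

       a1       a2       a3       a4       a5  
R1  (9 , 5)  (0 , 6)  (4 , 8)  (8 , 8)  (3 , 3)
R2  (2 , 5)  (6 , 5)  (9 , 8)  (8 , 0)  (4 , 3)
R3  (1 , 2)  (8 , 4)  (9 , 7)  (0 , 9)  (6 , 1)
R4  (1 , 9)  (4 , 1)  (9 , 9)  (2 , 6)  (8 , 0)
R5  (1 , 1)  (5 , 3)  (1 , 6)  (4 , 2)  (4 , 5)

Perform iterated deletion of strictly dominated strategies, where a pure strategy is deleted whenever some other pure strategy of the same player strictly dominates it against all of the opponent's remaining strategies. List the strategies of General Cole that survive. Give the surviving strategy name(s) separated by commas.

For General Cole, a3 strictly dominates a2 on the remaining rows (R1: 8>6, R2: 8>5, R3: 7>4, R4: 9>1, R5: 6>3); eliminate a2.
General Cole's strategy a5 is strictly dominated by a3 (R1: 8>3, R2: 8>3, R3: 7>1, R4: 9>0, R5: 6>5) and is removed.
General Rowe's strategy R5 is strictly dominated by R1 (a1: 9>1, a3: 4>1, a4: 8>4) and is removed.
Among the remaining strategies, none is strictly dominated by another pure strategy of the same player, so the elimination stops.
Surviving strategies — General Rowe: {R1, R2, R3, R4}; General Cole: {a1, a3, a4}.

a1, a3, a4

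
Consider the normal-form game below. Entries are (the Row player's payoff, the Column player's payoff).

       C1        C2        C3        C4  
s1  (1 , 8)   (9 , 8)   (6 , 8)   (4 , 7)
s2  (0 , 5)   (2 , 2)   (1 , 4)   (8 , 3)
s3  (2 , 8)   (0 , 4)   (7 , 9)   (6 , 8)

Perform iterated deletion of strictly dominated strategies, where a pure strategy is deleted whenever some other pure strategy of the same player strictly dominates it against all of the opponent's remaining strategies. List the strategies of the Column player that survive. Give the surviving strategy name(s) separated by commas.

For the Column player, C3 strictly dominates C4 on the remaining rows (s1: 8>7, s2: 4>3, s3: 9>8); eliminate C4.
The Row player's strategy s2 is strictly dominated by s1 (C1: 1>0, C2: 9>2, C3: 6>1) and is removed.
Among the remaining strategies, none is strictly dominated by another pure strategy of the same player, so the elimination stops.
Surviving strategies — the Row player: {s1, s3}; the Column player: {C1, C2, C3}.

C1, C2, C3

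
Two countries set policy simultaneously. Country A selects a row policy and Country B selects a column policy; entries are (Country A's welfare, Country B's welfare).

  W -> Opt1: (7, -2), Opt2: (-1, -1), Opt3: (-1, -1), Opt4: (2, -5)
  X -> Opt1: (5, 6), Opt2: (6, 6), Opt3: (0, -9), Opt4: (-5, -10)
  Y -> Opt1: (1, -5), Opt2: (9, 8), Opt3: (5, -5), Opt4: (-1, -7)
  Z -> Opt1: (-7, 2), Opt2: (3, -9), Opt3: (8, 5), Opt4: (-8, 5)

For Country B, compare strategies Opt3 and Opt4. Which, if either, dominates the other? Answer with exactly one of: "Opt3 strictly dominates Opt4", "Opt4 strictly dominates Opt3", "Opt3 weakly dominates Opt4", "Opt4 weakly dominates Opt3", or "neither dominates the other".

Compare Opt3 to Opt4 across every action of Country A: W: -1>-5, X: -9>-10, Y: -5>-7, Z: 5=5.
Opt3 is at least as good everywhere and strictly better somewhere (tied only at Z), so Opt3 weakly but not strictly dominates Opt4.

Opt3 weakly dominates Opt4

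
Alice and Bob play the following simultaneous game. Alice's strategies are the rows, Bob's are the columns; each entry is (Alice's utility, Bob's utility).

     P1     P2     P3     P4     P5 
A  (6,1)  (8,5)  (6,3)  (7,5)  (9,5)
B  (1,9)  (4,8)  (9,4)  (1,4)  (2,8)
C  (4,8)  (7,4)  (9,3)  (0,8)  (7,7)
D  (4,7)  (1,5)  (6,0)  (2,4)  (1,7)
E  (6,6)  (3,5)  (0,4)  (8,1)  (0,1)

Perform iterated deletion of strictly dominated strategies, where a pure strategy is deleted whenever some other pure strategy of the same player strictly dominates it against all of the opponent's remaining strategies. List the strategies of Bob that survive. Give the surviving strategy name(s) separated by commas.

For Bob, P2 strictly dominates P3 on the remaining rows (A: 5>3, B: 8>4, C: 4>3, D: 5>0, E: 5>4); eliminate P3.
Row B is eliminated: A beats it against every remaining column (P1: 6>1, P2: 8>4, P4: 7>1, P5: 9>2).
Row C is eliminated: A beats it against every remaining column (P1: 6>4, P2: 8>7, P4: 7>0, P5: 9>7).
Row D is eliminated: A beats it against every remaining column (P1: 6>4, P2: 8>1, P4: 7>2, P5: 9>1).
Among the remaining strategies, none is strictly dominated by another pure strategy of the same player, so the elimination stops.
Surviving strategies — Alice: {A, E}; Bob: {P1, P2, P4, P5}.

P1, P2, P4, P5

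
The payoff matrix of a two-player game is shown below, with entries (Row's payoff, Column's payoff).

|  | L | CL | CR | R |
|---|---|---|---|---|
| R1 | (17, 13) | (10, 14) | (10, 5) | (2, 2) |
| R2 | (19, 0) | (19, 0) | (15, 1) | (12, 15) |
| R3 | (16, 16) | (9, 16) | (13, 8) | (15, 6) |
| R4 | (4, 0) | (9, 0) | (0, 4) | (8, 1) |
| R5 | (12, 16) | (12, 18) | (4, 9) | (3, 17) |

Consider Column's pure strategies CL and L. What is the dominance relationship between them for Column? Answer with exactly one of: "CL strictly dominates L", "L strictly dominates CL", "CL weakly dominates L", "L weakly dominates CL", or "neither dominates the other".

CL's payoffs vs L's, by Row's action — R1: 14>13, R2: 0=0, R3: 16=16, R4: 0=0, R5: 18>16.
CL is at least as good everywhere and strictly better somewhere (tied only at R2, R3, R4), so CL weakly but not strictly dominates L.

CL weakly dominates L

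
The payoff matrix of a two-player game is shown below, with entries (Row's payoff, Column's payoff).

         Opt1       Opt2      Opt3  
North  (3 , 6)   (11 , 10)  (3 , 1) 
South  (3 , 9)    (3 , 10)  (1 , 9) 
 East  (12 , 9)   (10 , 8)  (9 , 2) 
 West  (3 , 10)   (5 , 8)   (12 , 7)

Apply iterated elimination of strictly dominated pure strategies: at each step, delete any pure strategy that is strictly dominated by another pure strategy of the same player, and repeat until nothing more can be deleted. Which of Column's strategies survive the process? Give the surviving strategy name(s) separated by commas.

Opt1, Opt2

Row South is eliminated: East beats it against every remaining column (Opt1: 12>3, Opt2: 10>3, Opt3: 9>1).
For Column, Opt1 strictly dominates Opt3 on the remaining rows (North: 6>1, East: 9>2, West: 10>7); eliminate Opt3.
For Row, East strictly dominates West on the remaining columns (Opt1: 12>3, Opt2: 10>5); eliminate West.
Among the remaining strategies, none is strictly dominated by another pure strategy of the same player, so the elimination stops.
Surviving strategies — Row: {North, East}; Column: {Opt1, Opt2}.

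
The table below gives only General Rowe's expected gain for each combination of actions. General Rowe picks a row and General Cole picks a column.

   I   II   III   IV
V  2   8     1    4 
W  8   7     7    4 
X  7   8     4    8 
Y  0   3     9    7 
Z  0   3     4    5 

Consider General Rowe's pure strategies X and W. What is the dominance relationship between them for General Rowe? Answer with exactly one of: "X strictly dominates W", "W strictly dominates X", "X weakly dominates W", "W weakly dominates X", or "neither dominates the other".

neither dominates the other

Compare X to W across each choice by General Cole: I: 7<8, II: 8>7, III: 4<7, IV: 8>4.
X does better at II, IV but worse at I, III; neither strategy dominates the other.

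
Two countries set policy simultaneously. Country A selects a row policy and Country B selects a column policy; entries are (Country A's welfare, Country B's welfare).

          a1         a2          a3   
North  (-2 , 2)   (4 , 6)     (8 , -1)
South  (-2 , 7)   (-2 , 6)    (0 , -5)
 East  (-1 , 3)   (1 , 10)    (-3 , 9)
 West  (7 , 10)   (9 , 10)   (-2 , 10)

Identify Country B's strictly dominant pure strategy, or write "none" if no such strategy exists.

none

a1 fails to dominate a2 at North (2<6).
a2 fails to dominate a1 at South (6<7).
a3 fails to dominate a1 at North (-1<2).
No single strategy dominates all the others.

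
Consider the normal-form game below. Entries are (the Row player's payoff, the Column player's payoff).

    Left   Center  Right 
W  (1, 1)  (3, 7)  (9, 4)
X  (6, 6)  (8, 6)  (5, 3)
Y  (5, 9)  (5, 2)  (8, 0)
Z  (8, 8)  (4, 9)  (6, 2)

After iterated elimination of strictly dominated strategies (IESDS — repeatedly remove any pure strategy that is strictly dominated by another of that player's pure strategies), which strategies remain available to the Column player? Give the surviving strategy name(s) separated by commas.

The Column player's strategy Right is strictly dominated by Center (W: 7>4, X: 6>3, Y: 2>0, Z: 9>2) and is removed.
The Row player's strategy W is strictly dominated by X (Left: 6>1, Center: 8>3) and is removed.
Row Y is eliminated: X beats it against every remaining column (Left: 6>5, Center: 8>5).
Among the remaining strategies, none is strictly dominated by another pure strategy of the same player, so the elimination stops.
Surviving strategies — the Row player: {X, Z}; the Column player: {Left, Center}.

Left, Center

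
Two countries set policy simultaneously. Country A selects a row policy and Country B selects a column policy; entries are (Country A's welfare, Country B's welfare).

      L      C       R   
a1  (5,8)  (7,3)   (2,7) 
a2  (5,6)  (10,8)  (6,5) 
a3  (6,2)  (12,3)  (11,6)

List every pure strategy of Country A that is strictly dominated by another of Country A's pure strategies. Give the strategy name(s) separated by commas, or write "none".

a3 strictly dominates a1 — L: 6>5, C: 12>7, R: 11>2.
a2 is strictly dominated by a3 (L: 6>5, C: 12>10, R: 11>6).
a3: no other strategy beats it everywhere (a1 at L (6>5); a2 at L (6>5)).

a1, a2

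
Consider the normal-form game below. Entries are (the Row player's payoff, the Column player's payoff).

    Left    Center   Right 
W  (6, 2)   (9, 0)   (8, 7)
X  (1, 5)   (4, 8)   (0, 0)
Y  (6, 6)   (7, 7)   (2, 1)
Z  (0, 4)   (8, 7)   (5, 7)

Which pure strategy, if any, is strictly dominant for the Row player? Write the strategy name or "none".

none

W fails to dominate Y at Left (6=6).
X fails to dominate W at Left (1<6).
Y fails to dominate W at Left (6=6).
Z fails to dominate W at Left (0<6).
No single strategy dominates all the others.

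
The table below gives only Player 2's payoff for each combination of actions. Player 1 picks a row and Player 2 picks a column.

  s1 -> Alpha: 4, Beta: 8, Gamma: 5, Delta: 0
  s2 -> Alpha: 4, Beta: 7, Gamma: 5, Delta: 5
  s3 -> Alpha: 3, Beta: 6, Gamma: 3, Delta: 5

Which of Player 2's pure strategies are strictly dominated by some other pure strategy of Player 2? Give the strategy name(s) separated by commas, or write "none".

Alpha, Gamma, Delta

Alpha: dominated, since Beta does at least as well everywhere (s1: 8>4, s2: 7>4, s3: 6>3).
Beta is not dominated — it holds its own against Alpha at s1 (8>4); Gamma at s1 (8>5); Delta at s1 (8>0).
Beta strictly dominates Gamma — s1: 8>5, s2: 7>5, s3: 6>3.
Delta is strictly dominated by Beta (s1: 8>0, s2: 7>5, s3: 6>5).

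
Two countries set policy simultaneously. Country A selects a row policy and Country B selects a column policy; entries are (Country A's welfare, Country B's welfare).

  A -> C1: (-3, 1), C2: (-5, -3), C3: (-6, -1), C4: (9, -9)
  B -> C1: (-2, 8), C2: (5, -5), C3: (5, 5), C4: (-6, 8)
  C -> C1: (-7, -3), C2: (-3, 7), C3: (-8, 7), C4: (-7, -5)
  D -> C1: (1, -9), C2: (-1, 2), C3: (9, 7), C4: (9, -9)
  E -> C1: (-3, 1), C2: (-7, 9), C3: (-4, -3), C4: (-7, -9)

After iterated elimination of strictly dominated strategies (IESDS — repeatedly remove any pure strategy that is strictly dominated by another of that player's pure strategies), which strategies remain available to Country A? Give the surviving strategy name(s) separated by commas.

D

For Country A, B strictly dominates C on the remaining columns (C1: -2>-7, C2: 5>-3, C3: 5>-8, C4: -6>-7); eliminate C.
For Country A, B strictly dominates E on the remaining columns (C1: -2>-3, C2: 5>-7, C3: 5>-4, C4: -6>-7); eliminate E.
Column C2 is eliminated: C3 beats it against every remaining row (A: -1>-3, B: 5>-5, D: 7>2).
Country A's strategy B is strictly dominated by D (C1: 1>-2, C3: 9>5, C4: 9>-6) and is removed.
Country B's strategy C4 is strictly dominated by C3 (A: -1>-9, D: 7>-9) and is removed.
Country A's strategy A is strictly dominated by D (C1: 1>-3, C3: 9>-6) and is removed.
Column C1 is eliminated: C3 beats it against every remaining row (D: 7>-9).
Among the remaining strategies, none is strictly dominated by another pure strategy of the same player, so the elimination stops.
Surviving strategies — Country A: {D}; Country B: {C3}.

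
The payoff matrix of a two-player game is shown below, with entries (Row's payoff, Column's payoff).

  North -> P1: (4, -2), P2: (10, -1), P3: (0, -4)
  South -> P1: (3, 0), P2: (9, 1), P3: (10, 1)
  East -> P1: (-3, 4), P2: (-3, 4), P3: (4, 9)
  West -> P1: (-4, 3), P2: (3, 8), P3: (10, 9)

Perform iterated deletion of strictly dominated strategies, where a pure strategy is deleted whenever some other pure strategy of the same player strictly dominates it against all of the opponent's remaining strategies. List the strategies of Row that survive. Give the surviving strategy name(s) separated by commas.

Row East is eliminated: South beats it against every remaining column (P1: 3>-3, P2: 9>-3, P3: 10>4).
Column's strategy P1 is strictly dominated by P2 (North: -1>-2, South: 1>0, West: 8>3) and is removed.
Among the remaining strategies, none is strictly dominated by another pure strategy of the same player, so the elimination stops.
Surviving strategies — Row: {North, South, West}; Column: {P2, P3}.

North, South, West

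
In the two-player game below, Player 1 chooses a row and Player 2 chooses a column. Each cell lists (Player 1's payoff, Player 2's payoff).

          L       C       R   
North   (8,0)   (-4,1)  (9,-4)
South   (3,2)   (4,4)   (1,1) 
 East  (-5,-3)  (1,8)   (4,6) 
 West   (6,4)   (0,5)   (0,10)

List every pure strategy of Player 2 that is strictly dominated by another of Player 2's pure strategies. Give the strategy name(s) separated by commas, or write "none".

L is strictly dominated by C (North: 1>0, South: 4>2, East: 8>-3, West: 5>4).
Nothing dominates C: L at North (1>0); R at North (1>-4).
R is not dominated — it holds its own against L at East (6>-3); C at West (10>5).

L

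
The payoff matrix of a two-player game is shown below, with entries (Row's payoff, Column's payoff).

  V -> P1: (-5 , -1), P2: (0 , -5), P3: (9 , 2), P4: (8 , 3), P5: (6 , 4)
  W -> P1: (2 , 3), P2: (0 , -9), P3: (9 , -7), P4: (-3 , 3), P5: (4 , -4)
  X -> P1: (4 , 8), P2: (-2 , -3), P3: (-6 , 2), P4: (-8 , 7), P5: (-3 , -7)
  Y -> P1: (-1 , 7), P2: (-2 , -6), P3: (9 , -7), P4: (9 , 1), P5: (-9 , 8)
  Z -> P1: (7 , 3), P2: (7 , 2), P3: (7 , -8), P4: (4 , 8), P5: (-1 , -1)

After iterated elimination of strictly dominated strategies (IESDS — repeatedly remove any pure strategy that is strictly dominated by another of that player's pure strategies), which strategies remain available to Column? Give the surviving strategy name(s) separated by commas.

Row's strategy X is strictly dominated by Z (P1: 7>4, P2: 7>-2, P3: 7>-6, P4: 4>-8, P5: -1>-3) and is removed.
Column's strategy P2 is strictly dominated by P1 (V: -1>-5, W: 3>-9, Y: 7>-6, Z: 3>2) and is removed.
For Column, P4 strictly dominates P3 on the remaining rows (V: 3>2, W: 3>-7, Y: 1>-7, Z: 8>-8); eliminate P3.
Among the remaining strategies, none is strictly dominated by another pure strategy of the same player, so the elimination stops.
Surviving strategies — Row: {V, W, Y, Z}; Column: {P1, P4, P5}.

P1, P4, P5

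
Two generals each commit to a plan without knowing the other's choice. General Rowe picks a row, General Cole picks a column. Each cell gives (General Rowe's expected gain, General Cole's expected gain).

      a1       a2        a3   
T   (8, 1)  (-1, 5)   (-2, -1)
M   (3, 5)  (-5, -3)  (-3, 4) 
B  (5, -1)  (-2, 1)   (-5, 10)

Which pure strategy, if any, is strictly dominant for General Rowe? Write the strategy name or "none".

T vs M: a1: 8>3, a2: -1>-5, a3: -2>-3.
T vs B: a1: 8>5, a2: -1>-2, a3: -2>-5.
T strictly beats every other strategy against every opponent action, so it is strictly dominant.

T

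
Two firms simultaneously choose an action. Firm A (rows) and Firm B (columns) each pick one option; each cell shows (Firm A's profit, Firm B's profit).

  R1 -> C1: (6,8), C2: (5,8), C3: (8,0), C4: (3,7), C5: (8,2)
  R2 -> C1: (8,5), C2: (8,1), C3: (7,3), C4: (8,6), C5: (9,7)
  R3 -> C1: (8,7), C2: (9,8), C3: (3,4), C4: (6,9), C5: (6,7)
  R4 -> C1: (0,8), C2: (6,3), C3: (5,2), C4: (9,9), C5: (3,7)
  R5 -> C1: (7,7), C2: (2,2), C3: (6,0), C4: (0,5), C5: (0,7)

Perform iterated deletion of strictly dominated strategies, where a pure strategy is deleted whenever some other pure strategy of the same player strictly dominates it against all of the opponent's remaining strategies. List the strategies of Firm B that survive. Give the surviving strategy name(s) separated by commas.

C4, C5

Row R5 is eliminated: R2 beats it against every remaining column (C1: 8>7, C2: 8>2, C3: 7>6, C4: 8>0, C5: 9>0).
Firm B's strategy C3 is strictly dominated by C1 (R1: 8>0, R2: 5>3, R3: 7>4, R4: 8>2) and is removed.
Firm A's strategy R1 is strictly dominated by R2 (C1: 8>6, C2: 8>5, C4: 8>3, C5: 9>8) and is removed.
Firm B's strategy C1 is strictly dominated by C4 (R2: 6>5, R3: 9>7, R4: 9>8) and is removed.
For Firm B, C4 strictly dominates C2 on the remaining rows (R2: 6>1, R3: 9>8, R4: 9>3); eliminate C2.
Firm A's strategy R3 is strictly dominated by R2 (C4: 8>6, C5: 9>6) and is removed.
Among the remaining strategies, none is strictly dominated by another pure strategy of the same player, so the elimination stops.
Surviving strategies — Firm A: {R2, R4}; Firm B: {C4, C5}.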